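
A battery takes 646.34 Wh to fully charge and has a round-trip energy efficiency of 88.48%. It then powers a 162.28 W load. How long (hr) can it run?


Step 1: E_discharge = eta/100 * E_charge = 88.48/100 * 646.34 = 571.88 Wh
Step 2: t = E_discharge / P = 571.88 / 162.28 = 3.524 hr

3.524 hr


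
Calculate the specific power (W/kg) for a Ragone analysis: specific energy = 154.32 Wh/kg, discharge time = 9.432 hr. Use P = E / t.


Specific power = 154.32 Wh/kg / 9.432 hr = 16.36 W/kg

16.36 W/kg


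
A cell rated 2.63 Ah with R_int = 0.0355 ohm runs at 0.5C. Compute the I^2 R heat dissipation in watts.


Step 1: I = C_rate * capacity = 0.5 * 2.63 = 1.315 A
Step 2: Q = I^2 * R = 1.315^2 * 0.0355 = 1.7292 * 0.0355 = 0.06139 W

0.06139 W


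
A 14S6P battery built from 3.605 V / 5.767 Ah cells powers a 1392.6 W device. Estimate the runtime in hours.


Step 1: E_pack = Ns * V_cell * Np * C_cell = 14 * 3.605 * 6 * 5.767 = 1746.4 Wh
Step 2: t = E_pack / P = 1746.4 / 1392.6 = 1.254 hr

1.254 hr


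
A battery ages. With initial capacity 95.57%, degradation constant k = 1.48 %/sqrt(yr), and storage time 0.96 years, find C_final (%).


sqrt(t) = sqrt(0.96) = 0.9798
C_final = 95.57 - 1.48 * 0.9798 = 94.12%

94.12%


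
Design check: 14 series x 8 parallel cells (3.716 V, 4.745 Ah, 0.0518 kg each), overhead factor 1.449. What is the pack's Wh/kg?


Step 1: V_pack = 14 * 3.716 = 52.024 V
Step 2: C_pack = 8 * 4.745 = 37.96 Ah
Step 3: E_pack = V_pack * C_pack = 52.024 * 37.96 = 1974.8 Wh
Step 4: m_pack = 14 * 8 * 0.0518 * 1.449 = 8.4065 kg
Step 5: ED = E_pack / m_pack = 1974.8 / 8.4065 = 234.9 Wh/kg

234.9 Wh/kg


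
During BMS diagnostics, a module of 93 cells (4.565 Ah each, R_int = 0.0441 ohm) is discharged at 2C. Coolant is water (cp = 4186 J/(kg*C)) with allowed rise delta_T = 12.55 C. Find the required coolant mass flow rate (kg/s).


Step 1: I = 2 * 4.565 = 9.13 A
Step 2: Q_cell = I^2 * R = 9.13^2 * 0.0441 = 3.676 W
Step 3: Q_total = 93 * 3.676 = 341.87 W
Step 4: m_dot = Q_total / (cp * dT) = 341.87 / (4186 * 12.55) = 0.006508 kg/s

0.006508 kg/s


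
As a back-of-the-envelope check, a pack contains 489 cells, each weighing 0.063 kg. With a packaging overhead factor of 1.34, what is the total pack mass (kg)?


m_pack = n * m_cell * overhead = 489 * 0.063 * 1.34 = 41.28 kg

41.28 kg


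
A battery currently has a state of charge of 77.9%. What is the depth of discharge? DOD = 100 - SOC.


DOD = 100 - SOC = 100 - 77.9 = 22.1%

22.1%


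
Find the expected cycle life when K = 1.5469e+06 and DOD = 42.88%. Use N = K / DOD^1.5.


DOD^1.5 = 280.79
N = K / DOD^1.5 = 1.5469e+06 / 280.79 = 5509

5509 cycles


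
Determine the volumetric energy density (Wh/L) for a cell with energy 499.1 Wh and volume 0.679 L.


ED = E / V = 499.1 / 0.679 = 735.1 Wh/L

735.1 Wh/L


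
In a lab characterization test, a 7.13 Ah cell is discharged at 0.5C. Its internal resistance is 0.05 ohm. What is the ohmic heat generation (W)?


Step 1: I = C_rate * capacity = 0.5 * 7.13 = 3.565 A
Step 2: Q = I^2 * R = 3.565^2 * 0.05 = 12.709 * 0.05 = 0.6355 W

0.6355 W


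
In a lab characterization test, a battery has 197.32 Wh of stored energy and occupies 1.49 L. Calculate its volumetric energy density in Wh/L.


Volumetric ED = 197.32 Wh / 1.49 L = 132.4 Wh/L

132.4 Wh/L


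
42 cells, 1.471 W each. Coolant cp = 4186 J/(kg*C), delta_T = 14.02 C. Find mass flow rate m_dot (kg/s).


Step 1: Total heat Q = 42 * 1.471 W = 61.782 W
Step 2: denom = cp * dT = 4186 * 14.02 = 58688
Step 3: m_dot = 61.782 / 58688 = 0.001053 kg/s

0.001053 kg/s


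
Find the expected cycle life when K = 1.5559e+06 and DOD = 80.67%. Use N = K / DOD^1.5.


Step 1: DOD^1.5 = 80.67^1.5 = 724.55
Step 2: N = 1.5559e+06 / 724.55 = 2147 cycles

2147 cycles


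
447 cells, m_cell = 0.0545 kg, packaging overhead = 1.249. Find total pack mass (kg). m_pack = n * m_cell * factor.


Cell mass sum = 447 * 0.0545 = 24.362 kg
With overhead 1.249: m_pack = 24.362 * 1.249 = 30.43 kg

30.43 kg


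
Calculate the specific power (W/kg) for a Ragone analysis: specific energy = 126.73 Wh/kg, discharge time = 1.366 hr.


P_specific = E / t = 126.73 / 1.366 = 92.77 W/kg

92.77 W/kg


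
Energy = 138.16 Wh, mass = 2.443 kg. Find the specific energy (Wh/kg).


ED = E / m = 138.16 / 2.443 = 56.55 Wh/kg

56.55 Wh/kg


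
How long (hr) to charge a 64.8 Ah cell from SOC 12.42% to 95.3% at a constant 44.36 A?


delta_Ah = 64.8 * (95.3 - 12.42) / 100 = 53.706 Ah
t = delta_Ah / I = 53.706 / 44.36 = 1.211 hr

1.211 hr


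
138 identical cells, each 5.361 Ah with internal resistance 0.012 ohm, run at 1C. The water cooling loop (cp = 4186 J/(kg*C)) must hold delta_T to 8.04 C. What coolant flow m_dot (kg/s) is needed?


Step 1: I = 1 * 5.361 = 5.361 A
Step 2: Q_cell = I^2 * R = 5.361^2 * 0.012 = 0.34488 W
Step 3: Q_total = 138 * 0.34488 = 47.593 W
Step 4: m_dot = Q_total / (cp * dT) = 47.593 / (4186 * 8.04) = 0.001414 kg/s

0.001414 kg/s


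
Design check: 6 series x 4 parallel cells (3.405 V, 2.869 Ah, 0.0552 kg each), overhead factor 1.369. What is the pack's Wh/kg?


Step 1: V_pack = 6 * 3.405 = 20.43 V
Step 2: C_pack = 4 * 2.869 = 11.476 Ah
Step 3: E_pack = V_pack * C_pack = 20.43 * 11.476 = 234.45 Wh
Step 4: m_pack = 6 * 4 * 0.0552 * 1.369 = 1.8137 kg
Step 5: ED = E_pack / m_pack = 234.45 / 1.8137 = 129.3 Wh/kg

129.3 Wh/kg


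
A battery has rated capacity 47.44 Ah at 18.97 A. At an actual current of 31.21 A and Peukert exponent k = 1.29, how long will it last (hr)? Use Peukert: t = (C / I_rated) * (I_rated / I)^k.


Step 1: t_rated = C / I_rated = 47.44 / 18.97 = 2.5008 hr
Step 2: ratio = 18.97 / 31.21 = 0.60782
Step 3: ratio^k = 0.60782^1.29 = 0.5261
Step 4: t = t_rated * ratio^k = 2.5008 * 0.5261 = 1.316 hr

1.316 hr


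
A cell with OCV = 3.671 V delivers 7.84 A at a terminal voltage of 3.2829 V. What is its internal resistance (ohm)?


R = (OCV - V) / I = (3.671 - 3.2829) / 7.84 = 0.04950 ohm

0.04950 ohm


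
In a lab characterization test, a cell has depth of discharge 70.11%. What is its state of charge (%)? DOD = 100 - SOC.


SOC = 100 - DOD = 100 - 70.11 = 29.89%

29.89%


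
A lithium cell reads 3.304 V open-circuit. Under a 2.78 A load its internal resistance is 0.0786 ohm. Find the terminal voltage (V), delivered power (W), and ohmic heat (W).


Step 1: V_terminal = OCV - I*R = 3.304 - 2.78 * 0.0786 = 3.0855 V
Step 2: P_out = V_terminal * I = 3.0855 * 2.78 = 8.578 W
Step 3: Q = I^2 * R = 2.78^2 * 0.0786 = 0.6075 W

V=3.0855 V, P=8.578 W, Q=0.6075 W


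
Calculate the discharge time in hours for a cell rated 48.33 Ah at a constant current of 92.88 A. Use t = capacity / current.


t = capacity / current = 48.33 / 92.88 = 0.5203 hr

0.5203 hr


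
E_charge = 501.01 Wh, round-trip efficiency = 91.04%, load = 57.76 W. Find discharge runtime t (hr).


Step 1: E_discharge = eta/100 * E_charge = 91.04/100 * 501.01 = 456.12 Wh
Step 2: t = E_discharge / P = 456.12 / 57.76 = 7.897 hr

7.897 hr


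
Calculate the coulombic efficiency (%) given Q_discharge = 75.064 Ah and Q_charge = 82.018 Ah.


Coulombic efficiency = 75.064/82.018 * 100% = 91.52%

91.52%


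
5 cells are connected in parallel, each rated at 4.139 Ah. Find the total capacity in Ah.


Parallel capacities add: 5 * 4.139 Ah = 20.695 Ah

20.695 Ah


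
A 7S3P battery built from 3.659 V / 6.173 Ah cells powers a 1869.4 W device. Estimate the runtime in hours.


Step 1: E_pack = Ns * V_cell * Np * C_cell = 7 * 3.659 * 3 * 6.173 = 474.33 Wh
Step 2: t = E_pack / P = 474.33 / 1869.4 = 0.2537 hr

0.2537 hr


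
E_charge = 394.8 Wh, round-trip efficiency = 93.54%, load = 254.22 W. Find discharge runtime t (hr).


Step 1: E_discharge = eta/100 * E_charge = 93.54/100 * 394.8 = 369.3 Wh
Step 2: t = E_discharge / P = 369.3 / 254.22 = 1.453 hr

1.453 hr


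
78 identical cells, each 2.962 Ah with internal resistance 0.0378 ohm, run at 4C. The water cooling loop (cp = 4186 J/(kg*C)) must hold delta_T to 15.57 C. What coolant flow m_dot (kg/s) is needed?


Step 1: I = 4 * 2.962 = 11.848 A
Step 2: Q_cell = I^2 * R = 11.848^2 * 0.0378 = 5.3062 W
Step 3: Q_total = 78 * 5.3062 = 413.88 W
Step 4: m_dot = Q_total / (cp * dT) = 413.88 / (4186 * 15.57) = 0.006350 kg/s

0.006350 kg/s


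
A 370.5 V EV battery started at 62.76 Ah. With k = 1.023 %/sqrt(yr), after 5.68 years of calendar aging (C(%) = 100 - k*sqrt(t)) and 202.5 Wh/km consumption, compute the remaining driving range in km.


Step 1: capacity retention = 100 - 1.023 * sqrt(5.68) = 100 - 1.023 * 2.3833 = 97.562%
Step 2: C_now = 62.76 * 97.562/100 = 61.23 Ah
Step 3: E_pack = V * C_now = 370.5 * 61.23 = 22686 Wh
Step 4: range = E_pack / consumption = 22686 / 202.5 = 112.0 km

112.0 km


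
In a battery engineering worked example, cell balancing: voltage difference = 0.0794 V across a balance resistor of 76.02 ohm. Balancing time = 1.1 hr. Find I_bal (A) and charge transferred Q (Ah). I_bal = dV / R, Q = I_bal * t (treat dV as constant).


First, Ohm's law: I_bal = 0.0794 V / 76.02 ohm = 0.0010445 A
Then Q = I * t = 0.0010445 A * 1.1 hr = 0.001149 Ah

I=0.0010445 A, Q=0.001149 Ah


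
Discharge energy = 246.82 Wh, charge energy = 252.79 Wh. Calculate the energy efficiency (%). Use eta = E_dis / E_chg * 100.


eta_e = E_dis / E_chg * 100 = 246.82 / 252.79 * 100 = 97.64%

97.64%


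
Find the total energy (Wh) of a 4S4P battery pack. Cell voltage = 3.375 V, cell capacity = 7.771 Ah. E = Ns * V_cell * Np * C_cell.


E = Ns * Vcell * Np * Ccell = 4 * 3.375 * 4 * 7.771 = 419.6 Wh

419.6 Wh


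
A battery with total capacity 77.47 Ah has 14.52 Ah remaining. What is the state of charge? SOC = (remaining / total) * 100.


SOC% = 14.52 / 77.47 * 100 = 18.74%

18.74%


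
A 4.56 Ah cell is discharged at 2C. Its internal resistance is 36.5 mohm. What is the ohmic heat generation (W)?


Convert: R = 36.5 mohm = 0.0365 ohm
Step 1: I = C_rate * capacity = 2 * 4.56 = 9.12 A
Step 2: Q = I^2 * R = 9.12^2 * 0.0365 = 83.174 * 0.0365 = 3.036 W

3.036 W


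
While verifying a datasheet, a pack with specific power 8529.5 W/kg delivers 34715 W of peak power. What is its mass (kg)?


m = P / SP = 34715 / 8529.5 = 4.070 kg

4.070 kg


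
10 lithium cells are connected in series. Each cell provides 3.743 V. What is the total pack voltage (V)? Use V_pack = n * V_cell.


Series voltages add: 10 * 3.743 V = 37.43 V

37.43 V


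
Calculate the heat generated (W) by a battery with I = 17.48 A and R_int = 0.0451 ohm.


Q = I^2 * R = 17.48^2 * 0.0451 = 13.78 W

13.78 W


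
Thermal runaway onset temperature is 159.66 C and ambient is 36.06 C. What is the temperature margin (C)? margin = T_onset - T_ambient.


margin = T_onset - T_ambient = 159.66 - 36.06 = 123.6 C

123.6 C


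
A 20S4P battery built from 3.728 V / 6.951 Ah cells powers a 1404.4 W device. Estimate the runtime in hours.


Step 1: E_pack = Ns * V_cell * Np * C_cell = 20 * 3.728 * 4 * 6.951 = 2073.1 Wh
Step 2: t = E_pack / P = 2073.1 / 1404.4 = 1.476 hr

1.476 hr


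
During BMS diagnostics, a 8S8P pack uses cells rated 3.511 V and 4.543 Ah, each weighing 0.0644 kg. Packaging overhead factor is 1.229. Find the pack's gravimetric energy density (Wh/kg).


Step 1: V_pack = 8 * 3.511 = 28.088 V
Step 2: C_pack = 8 * 4.543 = 36.344 Ah
Step 3: E_pack = V_pack * C_pack = 28.088 * 36.344 = 1020.8 Wh
Step 4: m_pack = 8 * 8 * 0.0644 * 1.229 = 5.0654 kg
Step 5: ED = E_pack / m_pack = 1020.8 / 5.0654 = 201.5 Wh/kg

201.5 Wh/kg


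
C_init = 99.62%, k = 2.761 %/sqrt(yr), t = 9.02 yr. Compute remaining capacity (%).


sqrt(t) = sqrt(9.02) = 3.0033
C_final = 99.62 - 2.761 * 3.0033 = 91.33%

91.33%


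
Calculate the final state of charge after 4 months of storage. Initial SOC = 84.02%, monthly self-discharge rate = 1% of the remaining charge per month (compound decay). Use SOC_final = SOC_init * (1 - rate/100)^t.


Monthly retention factor = 1 - 1/100 = 0.99
Over 4 months: factor^4 = 0.9606
SOC_final = 84.02 * 0.9606 = 80.71%

80.71%


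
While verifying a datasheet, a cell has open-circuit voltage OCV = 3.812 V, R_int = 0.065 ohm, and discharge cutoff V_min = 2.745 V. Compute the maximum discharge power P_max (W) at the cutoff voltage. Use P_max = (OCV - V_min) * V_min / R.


dV = OCV - V_min = 1.067 V (so I_max = dV / R)
P_max = dV * V_min / R = 1.067 * 2.745 / 0.065 = 45.06 W

45.06 W


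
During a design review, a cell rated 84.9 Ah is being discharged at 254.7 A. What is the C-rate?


Rearranging: C_rate = 254.7 / 84.9 = 3C

3C


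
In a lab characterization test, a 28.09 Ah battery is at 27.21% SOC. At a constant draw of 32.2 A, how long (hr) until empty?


Step 1: remaining = SOC/100 * C_total = 27.21/100 * 28.09 = 7.6433 Ah
Step 2: t = remaining / I = 7.6433 / 32.2 = 0.2374 hr

0.2374 hr


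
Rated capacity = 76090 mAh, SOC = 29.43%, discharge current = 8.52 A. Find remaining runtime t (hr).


Convert: C_total = 76090 mAh = 76.09 Ah
Step 1: remaining = SOC/100 * C_total = 29.43/100 * 76.09 = 22.393 Ah
Step 2: t = remaining / I = 22.393 / 8.52 = 2.628 hr

2.628 hr


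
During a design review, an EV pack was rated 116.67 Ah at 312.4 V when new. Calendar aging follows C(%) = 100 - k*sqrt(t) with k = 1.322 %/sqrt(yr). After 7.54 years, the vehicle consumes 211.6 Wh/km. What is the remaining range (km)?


Step 1: capacity retention = 100 - 1.322 * sqrt(7.54) = 100 - 1.322 * 2.7459 = 96.37%
Step 2: C_now = 116.67 * 96.37/100 = 112.43 Ah
Step 3: E_pack = V * C_now = 312.4 * 112.43 = 35123 Wh
Step 4: range = E_pack / consumption = 35123 / 211.6 = 166.0 km

166.0 km


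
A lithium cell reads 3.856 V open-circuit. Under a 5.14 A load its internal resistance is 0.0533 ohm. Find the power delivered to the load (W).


Step 1: V_terminal = OCV - I*R = 3.856 - 5.14 * 0.0533 = 3.582 V
Step 2: P_out = V_terminal * I = 3.582 * 5.14 = 18.41 W

18.41 W


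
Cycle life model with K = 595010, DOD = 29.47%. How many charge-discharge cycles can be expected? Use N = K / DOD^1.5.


DOD^1.5 = 159.98
N = K / DOD^1.5 = 595010 / 159.98 = 3719

3719 cycles


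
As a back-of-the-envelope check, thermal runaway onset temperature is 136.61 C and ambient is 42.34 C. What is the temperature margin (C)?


margin = T_onset - T_ambient = 136.61 - 42.34 = 94.27 C

94.27 C


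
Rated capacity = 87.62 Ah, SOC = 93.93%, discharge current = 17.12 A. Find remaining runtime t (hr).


Step 1: remaining = SOC/100 * C_total = 93.93/100 * 87.62 = 82.301 Ah
Step 2: t = remaining / I = 82.301 / 17.12 = 4.807 hr

4.807 hr


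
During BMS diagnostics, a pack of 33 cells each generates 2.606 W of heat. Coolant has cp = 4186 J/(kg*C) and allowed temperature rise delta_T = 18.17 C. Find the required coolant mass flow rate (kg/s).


Step 1: Total heat Q = 33 * 2.606 W = 85.998 W
Step 2: denom = cp * dT = 4186 * 18.17 = 76060
Step 3: m_dot = 85.998 / 76060 = 0.001131 kg/s

0.001131 kg/s


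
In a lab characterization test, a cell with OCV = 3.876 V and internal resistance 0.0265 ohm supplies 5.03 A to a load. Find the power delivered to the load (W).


Step 1: V_terminal = OCV - I*R = 3.876 - 5.03 * 0.0265 = 3.7427 V
Step 2: P_out = V_terminal * I = 3.7427 * 5.03 = 18.83 W

18.83 W


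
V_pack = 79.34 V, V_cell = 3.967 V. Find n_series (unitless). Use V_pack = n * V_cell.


Rearranging: n = V_pack / V_cell = 79.34 / 3.967 = 20 cells

20


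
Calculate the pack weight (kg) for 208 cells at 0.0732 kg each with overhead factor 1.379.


Cell mass sum = 208 * 0.0732 = 15.226 kg
With overhead 1.379: m_pack = 15.226 * 1.379 = 21.00 kg

21.00 kg


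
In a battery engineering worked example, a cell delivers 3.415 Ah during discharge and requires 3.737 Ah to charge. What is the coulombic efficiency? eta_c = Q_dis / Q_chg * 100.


eta_c = Q_dis / Q_chg * 100 = 3.415 / 3.737 * 100 = 91.38%

91.38%


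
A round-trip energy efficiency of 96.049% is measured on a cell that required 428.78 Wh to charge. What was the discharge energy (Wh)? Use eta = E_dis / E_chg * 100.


E_dis = eta/100 * E_chg = 96.049/100 * 428.78 = 411.8 Wh

411.8 Wh


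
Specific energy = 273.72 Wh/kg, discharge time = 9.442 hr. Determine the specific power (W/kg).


Specific power = 273.72 Wh/kg / 9.442 hr = 28.99 W/kg

28.99 W/kg


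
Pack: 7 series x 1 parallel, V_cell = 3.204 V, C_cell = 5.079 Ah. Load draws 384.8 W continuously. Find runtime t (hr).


Step 1: E_pack = Ns * V_cell * Np * C_cell = 7 * 3.204 * 1 * 5.079 = 113.91 Wh
Step 2: t = E_pack / P = 113.91 / 384.8 = 0.2960 hr

0.2960 hr


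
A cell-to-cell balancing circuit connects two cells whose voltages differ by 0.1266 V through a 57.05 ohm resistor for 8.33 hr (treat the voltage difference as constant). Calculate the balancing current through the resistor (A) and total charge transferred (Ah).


First, Ohm's law: I_bal = 0.1266 V / 57.05 ohm = 0.0022191 A
Then Q = I * t = 0.0022191 A * 8.33 hr = 0.01849 Ah

I=0.0022191 A, Q=0.01849 Ah


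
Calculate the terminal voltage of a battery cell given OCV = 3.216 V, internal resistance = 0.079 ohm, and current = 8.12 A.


IR drop = 8.12 * 0.079 = 0.64148 V
V = 3.216 - 0.64148 = 2.575 V

2.575 V


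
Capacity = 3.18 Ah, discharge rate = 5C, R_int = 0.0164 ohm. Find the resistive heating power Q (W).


Step 1: I = C_rate * capacity = 5 * 3.18 = 15.9 A
Step 2: Q = I^2 * R = 15.9^2 * 0.0164 = 252.81 * 0.0164 = 4.146 W

4.146 W


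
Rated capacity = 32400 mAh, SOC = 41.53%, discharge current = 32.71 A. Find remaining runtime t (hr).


Convert: C_total = 32400 mAh = 32.4 Ah
Step 1: remaining = SOC/100 * C_total = 41.53/100 * 32.4 = 13.456 Ah
Step 2: t = remaining / I = 13.456 / 32.71 = 0.4114 hr

0.4114 hr


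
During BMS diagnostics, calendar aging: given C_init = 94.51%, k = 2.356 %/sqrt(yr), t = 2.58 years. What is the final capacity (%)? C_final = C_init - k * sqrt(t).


Step 1: sqrt(2.58 yr) = 1.6062
Step 2: drop = 2.356 * 1.6062 = 3.7842
Step 3: C_final = 94.51 - 3.7842 = 90.73%

90.73%


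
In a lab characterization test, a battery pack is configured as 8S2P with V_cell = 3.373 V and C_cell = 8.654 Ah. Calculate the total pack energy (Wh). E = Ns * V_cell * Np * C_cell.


V_pack = 8 * 3.373 = 26.984 V
C_pack = 2 * 8.654 = 17.308 Ah
E = V_pack * C_pack = 26.984 * 17.308 = 467.0 Wh

467.0 Wh


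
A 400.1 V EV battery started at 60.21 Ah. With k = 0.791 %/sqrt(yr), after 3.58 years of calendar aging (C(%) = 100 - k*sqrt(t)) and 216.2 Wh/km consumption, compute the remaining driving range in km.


Step 1: capacity retention = 100 - 0.791 * sqrt(3.58) = 100 - 0.791 * 1.8921 = 98.503%
Step 2: C_now = 60.21 * 98.503/100 = 59.309 Ah
Step 3: E_pack = V * C_now = 400.1 * 59.309 = 23730 Wh
Step 4: range = E_pack / consumption = 23730 / 216.2 = 109.8 km

109.8 km


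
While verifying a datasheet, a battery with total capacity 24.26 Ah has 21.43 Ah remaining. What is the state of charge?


SOC% = 21.43 / 24.26 * 100 = 88.33%

88.33%


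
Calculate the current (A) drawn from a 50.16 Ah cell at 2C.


I = C_rate * capacity = 2 * 50.16 = 100.32 A

100.32 A


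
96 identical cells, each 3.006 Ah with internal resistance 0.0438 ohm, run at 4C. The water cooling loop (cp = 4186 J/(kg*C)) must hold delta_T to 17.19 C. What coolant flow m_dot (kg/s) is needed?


Step 1: I = 4 * 3.006 = 12.024 A
Step 2: Q_cell = I^2 * R = 12.024^2 * 0.0438 = 6.3325 W
Step 3: Q_total = 96 * 6.3325 = 607.92 W
Step 4: m_dot = Q_total / (cp * dT) = 607.92 / (4186 * 17.19) = 0.008448 kg/s

0.008448 kg/s


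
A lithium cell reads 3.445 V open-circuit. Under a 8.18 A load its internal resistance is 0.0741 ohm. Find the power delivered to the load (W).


Step 1: V_terminal = OCV - I*R = 3.445 - 8.18 * 0.0741 = 2.8389 V
Step 2: P_out = V_terminal * I = 2.8389 * 8.18 = 23.22 W

23.22 W


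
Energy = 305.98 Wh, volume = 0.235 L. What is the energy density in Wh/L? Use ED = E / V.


ED = E / V = 305.98 / 0.235 = 1302 Wh/L

1302 Wh/L


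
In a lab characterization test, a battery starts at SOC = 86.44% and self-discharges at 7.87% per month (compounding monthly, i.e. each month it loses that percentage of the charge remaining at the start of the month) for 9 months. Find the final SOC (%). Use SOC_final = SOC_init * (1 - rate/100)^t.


Monthly retention factor = 1 - 7.87/100 = 0.9213
Over 9 months: factor^9 = 0.4782
SOC_final = 86.44 * 0.4782 = 41.34%

41.34%


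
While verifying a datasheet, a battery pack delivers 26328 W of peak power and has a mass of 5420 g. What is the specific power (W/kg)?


Convert: m = 5420 g = 5.42 kg
Specific power = 26328 W / 5.42 kg = 4858 W/kg

4858 W/kg


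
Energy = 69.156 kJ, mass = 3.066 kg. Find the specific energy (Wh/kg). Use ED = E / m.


Convert: E = 69.156 kJ = 19.21 Wh
ED = E / m = 19.21 / 3.066 = 6.265 Wh/kg

6.265 Wh/kg


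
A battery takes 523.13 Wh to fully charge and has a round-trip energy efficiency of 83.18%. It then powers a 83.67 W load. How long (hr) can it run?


Step 1: E_discharge = eta/100 * E_charge = 83.18/100 * 523.13 = 435.14 Wh
Step 2: t = E_discharge / P = 435.14 / 83.67 = 5.201 hr

5.201 hr


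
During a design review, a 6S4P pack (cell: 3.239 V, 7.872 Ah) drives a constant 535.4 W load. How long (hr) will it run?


Step 1: E_pack = Ns * V_cell * Np * C_cell = 6 * 3.239 * 4 * 7.872 = 611.94 Wh
Step 2: t = E_pack / P = 611.94 / 535.4 = 1.143 hr

1.143 hr


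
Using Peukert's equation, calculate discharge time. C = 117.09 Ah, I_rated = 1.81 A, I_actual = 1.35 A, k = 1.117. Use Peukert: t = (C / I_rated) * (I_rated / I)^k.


t_rated = C / I_rated = 117.09 / 1.81 = 64.691 hr
(I_rated/I)^k = (1.3407)^1.117 = 1.3875
t = t_rated * (I_rated/I)^k = 64.691 * 1.3875 = 89.76 hr

89.76 hr


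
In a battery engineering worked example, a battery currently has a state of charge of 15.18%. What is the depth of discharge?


DOD = 100 - SOC = 100 - 15.18 = 84.82%

84.82%


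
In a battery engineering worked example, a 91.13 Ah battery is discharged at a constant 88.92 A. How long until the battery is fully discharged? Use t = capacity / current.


Runtime = 91.13 Ah / 88.92 A = 1.025 hr

1.025 hr


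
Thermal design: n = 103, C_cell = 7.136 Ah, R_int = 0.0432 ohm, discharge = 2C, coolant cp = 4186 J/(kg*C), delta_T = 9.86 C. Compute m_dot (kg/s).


Step 1: I = 2 * 7.136 = 14.272 A
Step 2: Q_cell = I^2 * R = 14.272^2 * 0.0432 = 8.7994 W
Step 3: Q_total = 103 * 8.7994 = 906.34 W
Step 4: m_dot = Q_total / (cp * dT) = 906.34 / (4186 * 9.86) = 0.02196 kg/s

0.02196 kg/s


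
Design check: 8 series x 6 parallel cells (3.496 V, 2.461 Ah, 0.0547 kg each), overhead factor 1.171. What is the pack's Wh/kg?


Step 1: V_pack = 8 * 3.496 = 27.968 V
Step 2: C_pack = 6 * 2.461 = 14.766 Ah
Step 3: E_pack = V_pack * C_pack = 27.968 * 14.766 = 412.98 Wh
Step 4: m_pack = 8 * 6 * 0.0547 * 1.171 = 3.0746 kg
Step 5: ED = E_pack / m_pack = 412.98 / 3.0746 = 134.3 Wh/kg

134.3 Wh/kg


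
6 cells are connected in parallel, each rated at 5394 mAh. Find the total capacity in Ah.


Convert: C_cell = 5394 mAh = 5.394 Ah
C_total = 6 * 5.394 = 32.364 Ah

32.364 Ah


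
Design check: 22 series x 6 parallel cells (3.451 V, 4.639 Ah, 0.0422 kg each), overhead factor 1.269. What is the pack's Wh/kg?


Step 1: V_pack = 22 * 3.451 = 75.922 V
Step 2: C_pack = 6 * 4.639 = 27.834 Ah
Step 3: E_pack = V_pack * C_pack = 75.922 * 27.834 = 2113.2 Wh
Step 4: m_pack = 22 * 6 * 0.0422 * 1.269 = 7.0688 kg
Step 5: ED = E_pack / m_pack = 2113.2 / 7.0688 = 298.9 Wh/kg

298.9 Wh/kg


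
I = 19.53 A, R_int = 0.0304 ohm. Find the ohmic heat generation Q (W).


I^2 = 381.42
Q = 381.42 * 0.0304 = 11.60 W

11.60 W


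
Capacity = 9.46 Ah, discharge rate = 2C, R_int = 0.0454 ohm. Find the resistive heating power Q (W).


Step 1: I = C_rate * capacity = 2 * 9.46 = 18.92 A
Step 2: Q = I^2 * R = 18.92^2 * 0.0454 = 357.97 * 0.0454 = 16.25 W

16.25 W


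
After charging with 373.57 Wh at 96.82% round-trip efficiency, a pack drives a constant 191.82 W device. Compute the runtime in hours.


Step 1: E_discharge = eta/100 * E_charge = 96.82/100 * 373.57 = 361.69 Wh
Step 2: t = E_discharge / P = 361.69 / 191.82 = 1.886 hr

1.886 hr


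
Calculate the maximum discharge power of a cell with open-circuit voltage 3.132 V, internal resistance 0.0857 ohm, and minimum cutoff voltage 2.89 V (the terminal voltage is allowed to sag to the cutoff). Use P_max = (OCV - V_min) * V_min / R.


P_max = (OCV - V_min) * V_min / R = (3.132 - 2.89) * 2.89 / 0.0857 = 0.242 * 2.89 / 0.0857 = 8.161 W

8.161 W


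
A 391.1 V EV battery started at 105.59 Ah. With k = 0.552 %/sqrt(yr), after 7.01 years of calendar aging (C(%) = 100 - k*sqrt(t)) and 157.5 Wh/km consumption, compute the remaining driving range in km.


Step 1: capacity retention = 100 - 0.552 * sqrt(7.01) = 100 - 0.552 * 2.6476 = 98.539%
Step 2: C_now = 105.59 * 98.539/100 = 104.05 Ah
Step 3: E_pack = V * C_now = 391.1 * 104.05 = 40694 Wh
Step 4: range = E_pack / consumption = 40694 / 157.5 = 258.4 km

258.4 km


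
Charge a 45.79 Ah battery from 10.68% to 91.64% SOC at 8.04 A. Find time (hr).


delta_Ah = 45.79 * (91.64 - 10.68) / 100 = 37.072 Ah
t = delta_Ah / I = 37.072 / 8.04 = 4.611 hr

4.611 hr


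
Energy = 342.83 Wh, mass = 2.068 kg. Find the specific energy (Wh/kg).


ED = E / m = 342.83 / 2.068 = 165.8 Wh/kg

165.8 Wh/kg


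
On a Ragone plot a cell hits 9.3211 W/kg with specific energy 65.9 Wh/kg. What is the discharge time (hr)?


t = E / P = 65.9 / 9.3211 = 7.070 hr

7.070 hr


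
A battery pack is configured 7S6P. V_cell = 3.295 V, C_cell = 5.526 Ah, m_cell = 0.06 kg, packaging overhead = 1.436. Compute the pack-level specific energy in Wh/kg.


Step 1: V_pack = 7 * 3.295 = 23.065 V
Step 2: C_pack = 6 * 5.526 = 33.156 Ah
Step 3: E_pack = V_pack * C_pack = 23.065 * 33.156 = 764.74 Wh
Step 4: m_pack = 7 * 6 * 0.06 * 1.436 = 3.6187 kg
Step 5: ED = E_pack / m_pack = 764.74 / 3.6187 = 211.3 Wh/kg

211.3 Wh/kg


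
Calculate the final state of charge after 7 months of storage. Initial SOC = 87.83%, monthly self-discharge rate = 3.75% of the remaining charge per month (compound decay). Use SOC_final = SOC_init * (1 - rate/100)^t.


Monthly retention factor = 1 - 3.75/100 = 0.9625
Over 7 months: factor^7 = 0.76525
SOC_final = 87.83 * 0.76525 = 67.21%

67.21%


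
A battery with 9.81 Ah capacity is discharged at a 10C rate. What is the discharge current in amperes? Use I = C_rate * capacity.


At 10C: I = 10 * 9.81 Ah = 98.1 A

98.1 A


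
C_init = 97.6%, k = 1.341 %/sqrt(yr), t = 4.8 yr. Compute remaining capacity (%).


Step 1: sqrt(4.8 yr) = 2.1909
Step 2: drop = 1.341 * 2.1909 = 2.938
Step 3: C_final = 97.6 - 2.938 = 94.66%

94.66%


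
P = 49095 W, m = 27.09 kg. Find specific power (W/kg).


SP = P / m = 49095 / 27.09 = 1812 W/kg

1812 W/kg


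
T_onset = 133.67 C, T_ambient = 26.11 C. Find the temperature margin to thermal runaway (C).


margin = T_onset - T_ambient = 133.67 - 26.11 = 107.56 C

107.56 C


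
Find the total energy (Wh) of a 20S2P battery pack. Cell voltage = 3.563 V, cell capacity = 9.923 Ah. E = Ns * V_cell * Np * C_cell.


V_pack = 20 * 3.563 = 71.26 V
C_pack = 2 * 9.923 = 19.846 Ah
E = V_pack * C_pack = 71.26 * 19.846 = 1414 Wh

1414 Wh


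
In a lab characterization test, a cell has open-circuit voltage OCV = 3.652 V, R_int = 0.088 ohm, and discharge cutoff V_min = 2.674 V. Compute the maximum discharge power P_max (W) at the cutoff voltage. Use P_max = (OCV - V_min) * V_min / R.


dV = OCV - V_min = 0.978 V (so I_max = dV / R)
P_max = dV * V_min / R = 0.978 * 2.674 / 0.088 = 29.72 W

29.72 W


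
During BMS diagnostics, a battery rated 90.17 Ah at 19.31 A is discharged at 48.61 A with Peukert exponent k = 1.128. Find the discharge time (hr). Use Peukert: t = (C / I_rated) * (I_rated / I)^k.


t_rated = C / I_rated = 90.17 / 19.31 = 4.6696 hr
(I_rated/I)^k = (0.39724)^1.128 = 0.35297
t = t_rated * (I_rated/I)^k = 4.6696 * 0.35297 = 1.648 hr

1.648 hr


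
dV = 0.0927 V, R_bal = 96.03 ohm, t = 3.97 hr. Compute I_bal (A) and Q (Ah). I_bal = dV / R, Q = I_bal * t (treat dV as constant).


First, Ohm's law: I_bal = 0.0927 V / 96.03 ohm = 9.6532e-04 A
Then Q = I * t = 9.6532e-04 A * 3.97 hr = 0.003832 Ah

I=9.6532e-04 A, Q=0.003832 Ah


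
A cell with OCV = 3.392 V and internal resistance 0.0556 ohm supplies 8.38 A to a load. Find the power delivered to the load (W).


Step 1: V_terminal = OCV - I*R = 3.392 - 8.38 * 0.0556 = 2.9261 V
Step 2: P_out = V_terminal * I = 2.9261 * 8.38 = 24.52 W

24.52 W


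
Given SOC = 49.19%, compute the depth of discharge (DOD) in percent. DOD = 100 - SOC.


Complement of SOC: DOD = 100% - 49.19% = 50.81%

50.81%


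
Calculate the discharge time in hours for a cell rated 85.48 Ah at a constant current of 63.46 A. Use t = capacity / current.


t = capacity / current = 85.48 / 63.46 = 1.347 hr

1.347 hr


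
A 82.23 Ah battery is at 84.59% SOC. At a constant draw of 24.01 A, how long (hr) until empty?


Step 1: remaining = SOC/100 * C_total = 84.59/100 * 82.23 = 69.558 Ah
Step 2: t = remaining / I = 69.558 / 24.01 = 2.897 hr

2.897 hr


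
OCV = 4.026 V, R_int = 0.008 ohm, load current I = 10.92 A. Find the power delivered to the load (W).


Step 1: V_terminal = OCV - I*R = 4.026 - 10.92 * 0.008 = 3.9386 V
Step 2: P_out = V_terminal * I = 3.9386 * 10.92 = 43.01 W

43.01 W


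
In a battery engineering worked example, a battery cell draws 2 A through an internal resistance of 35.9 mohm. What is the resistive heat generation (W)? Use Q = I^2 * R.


Convert: R = 35.9 mohm = 0.0359 ohm
Q = I^2 * R = 2^2 * 0.0359 = 0.1436 W

0.1436 W


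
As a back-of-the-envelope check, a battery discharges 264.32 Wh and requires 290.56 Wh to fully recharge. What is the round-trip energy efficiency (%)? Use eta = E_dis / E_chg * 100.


eta_e = E_dis / E_chg * 100 = 264.32 / 290.56 * 100 = 90.97%

90.97%


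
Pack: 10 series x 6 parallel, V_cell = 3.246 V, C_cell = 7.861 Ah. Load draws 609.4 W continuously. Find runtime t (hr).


Step 1: E_pack = Ns * V_cell * Np * C_cell = 10 * 3.246 * 6 * 7.861 = 1531 Wh
Step 2: t = E_pack / P = 1531 / 609.4 = 2.512 hr

2.512 hr


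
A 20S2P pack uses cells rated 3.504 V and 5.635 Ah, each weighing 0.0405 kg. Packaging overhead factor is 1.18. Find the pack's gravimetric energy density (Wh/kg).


Step 1: V_pack = 20 * 3.504 = 70.08 V
Step 2: C_pack = 2 * 5.635 = 11.27 Ah
Step 3: E_pack = V_pack * C_pack = 70.08 * 11.27 = 789.8 Wh
Step 4: m_pack = 20 * 2 * 0.0405 * 1.18 = 1.9116 kg
Step 5: ED = E_pack / m_pack = 789.8 / 1.9116 = 413.2 Wh/kg

413.2 Wh/kg


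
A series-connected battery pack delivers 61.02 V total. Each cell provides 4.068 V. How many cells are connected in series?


n = V_pack / V_cell = 61.02 / 4.068 = 15

15


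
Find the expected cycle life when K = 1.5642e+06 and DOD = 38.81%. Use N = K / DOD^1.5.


DOD^1.5 = 241.78
N = K / DOD^1.5 = 1.5642e+06 / 241.78 = 6470

6470 cycles


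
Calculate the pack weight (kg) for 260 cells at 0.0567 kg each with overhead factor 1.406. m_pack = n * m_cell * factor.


Cell mass sum = 260 * 0.0567 = 14.742 kg
With overhead 1.406: m_pack = 14.742 * 1.406 = 20.73 kg

20.73 kg


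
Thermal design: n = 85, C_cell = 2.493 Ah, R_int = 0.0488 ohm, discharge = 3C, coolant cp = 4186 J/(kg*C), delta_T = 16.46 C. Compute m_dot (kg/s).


Step 1: I = 3 * 2.493 = 7.479 A
Step 2: Q_cell = I^2 * R = 7.479^2 * 0.0488 = 2.7296 W
Step 3: Q_total = 85 * 2.7296 = 232.02 W
Step 4: m_dot = Q_total / (cp * dT) = 232.02 / (4186 * 16.46) = 0.003367 kg/s

0.003367 kg/s


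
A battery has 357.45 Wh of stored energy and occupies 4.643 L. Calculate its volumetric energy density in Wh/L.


ED = E / V = 357.45 / 4.643 = 76.99 Wh/L

76.99 Wh/L


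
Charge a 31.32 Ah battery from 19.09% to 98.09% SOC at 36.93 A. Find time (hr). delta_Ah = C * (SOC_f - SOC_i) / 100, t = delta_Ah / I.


delta_Ah = 31.32 * (98.09 - 19.09) / 100 = 24.743 Ah
t = delta_Ah / I = 24.743 / 36.93 = 0.6700 hr

0.6700 hr


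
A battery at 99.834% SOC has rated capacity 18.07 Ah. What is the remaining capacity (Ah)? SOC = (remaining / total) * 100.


remaining = SOC / 100 * total = 99.834 / 100 * 18.07 = 18.04 Ah

18.04 Ah


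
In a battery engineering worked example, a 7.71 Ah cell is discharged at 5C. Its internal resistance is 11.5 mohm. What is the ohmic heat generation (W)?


Convert: R = 11.5 mohm = 0.0115 ohm
Step 1: I = C_rate * capacity = 5 * 7.71 = 38.55 A
Step 2: Q = I^2 * R = 38.55^2 * 0.0115 = 1486.1 * 0.0115 = 17.09 W

17.09 W


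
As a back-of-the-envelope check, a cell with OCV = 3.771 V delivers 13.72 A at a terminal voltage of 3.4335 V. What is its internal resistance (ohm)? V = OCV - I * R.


R = (OCV - V) / I = (3.771 - 3.4335) / 13.72 = 0.02460 ohm

0.02460 ohm


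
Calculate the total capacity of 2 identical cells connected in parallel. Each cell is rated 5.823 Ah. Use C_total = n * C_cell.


C_total = 2 * 5.823 = 11.646 Ah

11.646 Ah


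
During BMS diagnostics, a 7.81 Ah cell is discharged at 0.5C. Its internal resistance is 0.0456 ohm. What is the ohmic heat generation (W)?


Step 1: I = C_rate * capacity = 0.5 * 7.81 = 3.905 A
Step 2: Q = I^2 * R = 3.905^2 * 0.0456 = 15.249 * 0.0456 = 0.6954 W

0.6954 W


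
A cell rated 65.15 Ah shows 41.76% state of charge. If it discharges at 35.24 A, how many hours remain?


Step 1: remaining = SOC/100 * C_total = 41.76/100 * 65.15 = 27.207 Ah
Step 2: t = remaining / I = 27.207 / 35.24 = 0.7720 hr

0.7720 hr


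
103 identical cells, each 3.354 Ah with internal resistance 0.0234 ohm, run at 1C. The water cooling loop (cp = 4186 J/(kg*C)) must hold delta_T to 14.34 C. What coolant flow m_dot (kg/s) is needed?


Step 1: I = 1 * 3.354 = 3.354 A
Step 2: Q_cell = I^2 * R = 3.354^2 * 0.0234 = 0.26323 W
Step 3: Q_total = 103 * 0.26323 = 27.113 W
Step 4: m_dot = Q_total / (cp * dT) = 27.113 / (4186 * 14.34) = 4.517e-04 kg/s

4.517e-04 kg/s


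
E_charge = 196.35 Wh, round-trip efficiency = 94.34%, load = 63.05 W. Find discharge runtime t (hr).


Step 1: E_discharge = eta/100 * E_charge = 94.34/100 * 196.35 = 185.24 Wh
Step 2: t = E_discharge / P = 185.24 / 63.05 = 2.938 hr

2.938 hr


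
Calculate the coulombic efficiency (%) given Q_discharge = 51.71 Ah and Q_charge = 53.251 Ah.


Coulombic efficiency = 51.71/53.251 * 100% = 97.11%

97.11%


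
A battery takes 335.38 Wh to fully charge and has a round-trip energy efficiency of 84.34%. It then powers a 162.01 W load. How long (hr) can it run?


Step 1: E_discharge = eta/100 * E_charge = 84.34/100 * 335.38 = 282.86 Wh
Step 2: t = E_discharge / P = 282.86 / 162.01 = 1.746 hr

1.746 hr


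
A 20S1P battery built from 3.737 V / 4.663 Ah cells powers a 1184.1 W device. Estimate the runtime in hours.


Step 1: E_pack = Ns * V_cell * Np * C_cell = 20 * 3.737 * 1 * 4.663 = 348.51 Wh
Step 2: t = E_pack / P = 348.51 / 1184.1 = 0.2943 hr

0.2943 hr


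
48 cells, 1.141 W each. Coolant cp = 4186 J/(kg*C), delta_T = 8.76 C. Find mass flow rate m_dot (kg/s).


Q_total = 48 * 1.141 = 54.768 W
m_dot = Q_total / (cp * dT) = 54.768 / (4186 * 8.76) = 0.001494 kg/s

0.001494 kg/s


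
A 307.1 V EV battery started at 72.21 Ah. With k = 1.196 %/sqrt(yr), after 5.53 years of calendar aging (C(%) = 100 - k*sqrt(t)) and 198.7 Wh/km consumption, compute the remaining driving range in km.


Step 1: capacity retention = 100 - 1.196 * sqrt(5.53) = 100 - 1.196 * 2.3516 = 97.187%
Step 2: C_now = 72.21 * 97.187/100 = 70.179 Ah
Step 3: E_pack = V * C_now = 307.1 * 70.179 = 21552 Wh
Step 4: range = E_pack / consumption = 21552 / 198.7 = 108.5 km

108.5 km


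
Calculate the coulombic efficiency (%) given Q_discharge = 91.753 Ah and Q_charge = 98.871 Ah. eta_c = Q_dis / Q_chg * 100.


eta_c = Q_dis / Q_chg * 100 = 91.753 / 98.871 * 100 = 92.80%

92.80%


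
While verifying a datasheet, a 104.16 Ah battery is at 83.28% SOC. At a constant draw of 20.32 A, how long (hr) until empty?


Step 1: remaining = SOC/100 * C_total = 83.28/100 * 104.16 = 86.744 Ah
Step 2: t = remaining / I = 86.744 / 20.32 = 4.269 hr

4.269 hr


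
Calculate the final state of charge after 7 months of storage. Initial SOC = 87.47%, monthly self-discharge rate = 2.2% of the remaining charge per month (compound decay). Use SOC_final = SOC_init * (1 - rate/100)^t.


decay = (1 - 2.2/100)^7 = 0.8558
SOC_final = 87.47 * 0.8558 = 74.86%

74.86%


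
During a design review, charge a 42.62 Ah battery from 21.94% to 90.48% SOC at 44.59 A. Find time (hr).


delta_Ah = 42.62 * (90.48 - 21.94) / 100 = 29.212 Ah
t = delta_Ah / I = 29.212 / 44.59 = 0.6551 hr

0.6551 hr


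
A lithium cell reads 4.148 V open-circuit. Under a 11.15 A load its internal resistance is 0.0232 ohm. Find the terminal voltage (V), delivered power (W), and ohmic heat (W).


Step 1: V_terminal = OCV - I*R = 4.148 - 11.15 * 0.0232 = 3.8893 V
Step 2: P_out = V_terminal * I = 3.8893 * 11.15 = 43.37 W
Step 3: Q = I^2 * R = 11.15^2 * 0.0232 = 2.884 W

V=3.8893 V, P=43.37 W, Q=2.884 W


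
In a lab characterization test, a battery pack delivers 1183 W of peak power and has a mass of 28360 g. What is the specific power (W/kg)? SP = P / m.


Convert: m = 28360 g = 28.36 kg
Specific power = 1183 W / 28.36 kg = 41.71 W/kg

41.71 W/kg


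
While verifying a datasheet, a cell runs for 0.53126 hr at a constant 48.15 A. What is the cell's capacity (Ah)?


C = I * t = 48.15 * 0.53126 = 25.58 Ah

25.58 Ah


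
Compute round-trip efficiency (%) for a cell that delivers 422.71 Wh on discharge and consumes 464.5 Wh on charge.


eta_e = E_dis / E_chg * 100 = 422.71 / 464.5 * 100 = 91.00%

91.00%


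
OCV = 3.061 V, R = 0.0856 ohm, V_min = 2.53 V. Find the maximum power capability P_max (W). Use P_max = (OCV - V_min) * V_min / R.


P_max = (OCV - V_min) * V_min / R = (3.061 - 2.53) * 2.53 / 0.0856 = 0.531 * 2.53 / 0.0856 = 15.69 W

15.69 W


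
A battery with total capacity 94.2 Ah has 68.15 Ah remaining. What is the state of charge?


SOC% = 68.15 / 94.2 * 100 = 72.35%

72.35%


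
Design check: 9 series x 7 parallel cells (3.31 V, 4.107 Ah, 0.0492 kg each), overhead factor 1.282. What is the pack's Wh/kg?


Step 1: V_pack = 9 * 3.31 = 29.79 V
Step 2: C_pack = 7 * 4.107 = 28.749 Ah
Step 3: E_pack = V_pack * C_pack = 29.79 * 28.749 = 856.43 Wh
Step 4: m_pack = 9 * 7 * 0.0492 * 1.282 = 3.9737 kg
Step 5: ED = E_pack / m_pack = 856.43 / 3.9737 = 215.5 Wh/kg

215.5 Wh/kg


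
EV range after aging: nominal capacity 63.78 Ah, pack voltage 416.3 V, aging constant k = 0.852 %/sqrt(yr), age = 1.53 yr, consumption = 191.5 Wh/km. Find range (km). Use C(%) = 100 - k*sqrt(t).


Step 1: capacity retention = 100 - 0.852 * sqrt(1.53) = 100 - 0.852 * 1.2369 = 98.946%
Step 2: C_now = 63.78 * 98.946/100 = 63.108 Ah
Step 3: E_pack = V * C_now = 416.3 * 63.108 = 26272 Wh
Step 4: range = E_pack / consumption = 26272 / 191.5 = 137.2 km

137.2 km


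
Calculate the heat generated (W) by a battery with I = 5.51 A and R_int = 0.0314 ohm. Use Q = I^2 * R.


I^2 = 30.36
Q = 30.36 * 0.0314 = 0.9533 W

0.9533 W


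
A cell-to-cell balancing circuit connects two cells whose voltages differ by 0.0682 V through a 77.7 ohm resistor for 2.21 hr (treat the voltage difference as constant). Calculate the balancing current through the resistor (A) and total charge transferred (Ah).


First, Ohm's law: I_bal = 0.0682 V / 77.7 ohm = 8.7773e-04 A
Then Q = I * t = 8.7773e-04 A * 2.21 hr = 0.001940 Ah

I=8.7773e-04 A, Q=0.001940 Ah


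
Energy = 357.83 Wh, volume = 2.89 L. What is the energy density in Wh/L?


ED = E / V = 357.83 / 2.89 = 123.8 Wh/L

123.8 Wh/L
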